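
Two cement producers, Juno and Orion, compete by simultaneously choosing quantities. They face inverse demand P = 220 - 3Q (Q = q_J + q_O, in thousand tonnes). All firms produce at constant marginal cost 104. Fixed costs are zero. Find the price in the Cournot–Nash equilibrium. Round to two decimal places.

142.67

A representative firm's profit is π_i = q_i(220 - 3Q) - 104q_i.
First-order condition (treating rivals' output as given): 116 - 6q_i - 3q_j = 0.
By symmetry each firm produces the same amount; substituting q_j = q_i yields q_i = 116/9.
Total output Q = 232/9, so price P = 220 - 3·(232/9) = 428/3.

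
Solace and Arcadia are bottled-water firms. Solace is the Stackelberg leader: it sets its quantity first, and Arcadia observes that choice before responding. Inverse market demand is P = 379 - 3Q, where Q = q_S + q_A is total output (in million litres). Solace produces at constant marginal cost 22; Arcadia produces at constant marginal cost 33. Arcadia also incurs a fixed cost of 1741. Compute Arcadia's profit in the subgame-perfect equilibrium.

The follower Arcadia best-responds to any q_S: π_A = (379 - 3Q)q_A - 33q_A.
Follower FOC: 346 - 3q_S - 6q_A = 0, so q_A(q_S) = (346 - 3q_S)/6.
The leader anticipates this reaction. Substituting into P = 379 - 3Q gives P = 206 - (3/2)q_S, so π_S = (206 - (3/2)q_S)q_S - 22q_S.
Maximising: ∂π_S/∂q_S = 184 - 3q_S = 0, giving q_S = 184/3.
Then q_A = (346 - 3·(184/3))/6 = 27.
Price P = 379 - 3·(265/3) = 114.
Arcadia's profit: (114 - 33)·27 - 1741 = 446.

446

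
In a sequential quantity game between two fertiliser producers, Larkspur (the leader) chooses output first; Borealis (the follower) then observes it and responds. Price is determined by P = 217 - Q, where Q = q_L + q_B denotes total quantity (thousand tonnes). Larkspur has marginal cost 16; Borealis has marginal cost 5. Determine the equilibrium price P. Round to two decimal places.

63.50

Solve by backward induction. Given q_L, the follower Borealis maximises π_B = (217 - q_L - q_B)q_B - 5q_B.
∂π_B/∂q_B = 212 - q_L - 2q_B = 0 gives the reaction function q_B = (212 - q_L)/2.
The leader anticipates this reaction. Substituting into P = 217 - Q gives P = 111 - (1/2)q_L, so π_L = (111 - (1/2)q_L)q_L - 16q_L.
The leader's first-order condition 95 - q_L = 0 yields q_L = 95.
Then q_B = (212 - 95)/2 = 117/2.
Total output Q = 307/2, so price P = 217 - 307/2 = 127/2.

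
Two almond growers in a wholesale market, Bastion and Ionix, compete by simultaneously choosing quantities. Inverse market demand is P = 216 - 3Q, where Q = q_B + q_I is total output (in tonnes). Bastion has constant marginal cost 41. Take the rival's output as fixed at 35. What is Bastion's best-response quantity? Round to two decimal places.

11.67

With the rival's output fixed at 35, Bastion's profit is π_B = (216 - 3·35 - 3q_B)q_B - (41q_B) = (111 - 3q_B)q_B - (41q_B).
∂π_B/∂q_B = 70 - 6q_B = 0, so q_B = 35/3.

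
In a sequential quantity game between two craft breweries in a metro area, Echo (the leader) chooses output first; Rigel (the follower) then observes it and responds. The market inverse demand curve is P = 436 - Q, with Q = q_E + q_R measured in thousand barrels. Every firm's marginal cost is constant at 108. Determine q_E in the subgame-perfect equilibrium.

164

Solve by backward induction. Given q_E, the follower Rigel maximises π_R = (436 - q_E - q_R)q_R - 108q_R.
Setting the follower's marginal profit to zero, 328 - q_E - 2q_R = 0, i.e. q_R = (328 - q_E)/2.
Echo substitutes q_R(q_E) into its own profit: π_E = q_E(436 - q_E - (328 - q_E)/2) - 108q_E = (272 - (1/2)q_E)q_E - 108q_E.
Maximising: ∂π_E/∂q_E = 164 - q_E = 0, giving q_E = 164.
Then q_R = (328 - 164)/2 = 82.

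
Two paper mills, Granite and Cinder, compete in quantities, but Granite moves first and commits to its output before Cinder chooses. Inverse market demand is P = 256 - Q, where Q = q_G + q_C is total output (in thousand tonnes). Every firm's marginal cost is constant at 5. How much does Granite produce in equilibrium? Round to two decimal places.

Solve by backward induction. Given q_G, the follower Cinder maximises π_C = (256 - q_G - q_C)q_C - 5q_C.
Follower FOC: 251 - q_G - 2q_C = 0, so q_C(q_G) = (251 - q_G)/2.
Granite substitutes q_C(q_G) into its own profit: π_G = q_G(256 - q_G - (251 - q_G)/2) - 5q_G = (261/2 - (1/2)q_G)q_G - 5q_G.
Maximising: ∂π_G/∂q_G = 251/2 - q_G = 0, giving q_G = 251/2.
Then q_C = (251 - 251/2)/2 = 251/4.

125.50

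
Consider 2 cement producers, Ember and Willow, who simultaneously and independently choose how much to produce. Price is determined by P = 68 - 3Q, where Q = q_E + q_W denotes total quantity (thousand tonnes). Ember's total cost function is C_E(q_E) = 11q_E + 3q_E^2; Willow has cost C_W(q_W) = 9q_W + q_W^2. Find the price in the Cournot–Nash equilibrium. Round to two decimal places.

Ember's profit: π_E = (68 - 3Q)q_E - (11q_E + 3q_E²). Setting ∂π_E/∂q_E = 0: 57 - 12q_E - 3(q_W) = 0.
Willow's profit: π_W = (68 - 3Q)q_W - (9q_W + q_W²). Setting ∂π_W/∂q_W = 0: 59 - 8q_W - 3(q_E) = 0.
So q_E = (57 - 3q_W)/12 and q_W = (59 - 3q_E)/8.
Substituting one into the other gives q_E = 93/29 and q_W = 179/29.
Total output Q = 272/29, so price P = 68 - 3·(272/29) = 1156/29.

39.86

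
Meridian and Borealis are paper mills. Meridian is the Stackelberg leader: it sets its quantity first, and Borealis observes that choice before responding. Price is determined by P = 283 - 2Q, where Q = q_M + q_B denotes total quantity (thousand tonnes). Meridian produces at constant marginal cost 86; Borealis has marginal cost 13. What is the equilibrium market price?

The follower Borealis best-responds to any q_M: π_B = (283 - 2Q)q_B - 13q_B.
Setting the follower's marginal profit to zero, 270 - 2q_M - 4q_B = 0, i.e. q_B = (270 - 2q_M)/4.
The leader anticipates this reaction. Substituting into P = 283 - 2Q gives P = 148 - q_M, so π_M = (148 - q_M)q_M - 86q_M.
The leader's first-order condition 62 - 2q_M = 0 yields q_M = 31.
Then q_B = (270 - 2·31)/4 = 52.
Total output Q = 83, so price P = 283 - 2·83 = 117.

117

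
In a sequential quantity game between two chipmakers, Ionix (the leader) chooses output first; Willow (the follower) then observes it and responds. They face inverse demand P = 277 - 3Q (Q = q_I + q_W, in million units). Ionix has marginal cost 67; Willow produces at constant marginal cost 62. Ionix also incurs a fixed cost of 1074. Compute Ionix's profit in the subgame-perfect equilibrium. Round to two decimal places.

Solve by backward induction. Given q_I, the follower Willow maximises π_W = (277 - 3q_I - 3q_W)q_W - 62q_W.
Follower FOC: 215 - 3q_I - 6q_W = 0, so q_W(q_I) = (215 - 3q_I)/6.
The leader anticipates this reaction. Substituting into P = 277 - 3Q gives P = 339/2 - (3/2)q_I, so π_I = (339/2 - (3/2)q_I)q_I - 67q_I.
Leader FOC: 205/2 - 3q_I = 0, so q_I = 205/6.
Then q_W = (215 - 3·(205/6))/6 = 75/4.
Price P = 277 - 3·(635/12) = 473/4.
Ionix's profit: (473/4 - 67)·(205/6) - 1074 = 677.0417.

677.04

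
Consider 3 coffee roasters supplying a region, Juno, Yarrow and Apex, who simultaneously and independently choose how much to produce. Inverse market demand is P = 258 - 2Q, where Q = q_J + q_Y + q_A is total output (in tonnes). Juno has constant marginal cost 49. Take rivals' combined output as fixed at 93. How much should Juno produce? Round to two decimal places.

With rivals' combined output fixed at 93, Juno's profit is π_J = (258 - 2·93 - 2q_J)q_J - (49q_J) = (72 - 2q_J)q_J - (49q_J).
∂π_J/∂q_J = 23 - 4q_J = 0, so q_J = 23/4.

5.75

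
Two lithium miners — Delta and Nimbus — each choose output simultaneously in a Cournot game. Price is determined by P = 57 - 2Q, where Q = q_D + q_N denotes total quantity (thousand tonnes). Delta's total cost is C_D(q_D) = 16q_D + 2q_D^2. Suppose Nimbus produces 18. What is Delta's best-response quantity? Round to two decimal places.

With the rival's output fixed at 18, Delta's profit is π_D = (57 - 2·18 - 2q_D)q_D - (16q_D + 2q_D²) = (21 - 2q_D)q_D - (16q_D + 2q_D²).
∂π_D/∂q_D = 5 - 8q_D = 0, so q_D = 5/8.

0.63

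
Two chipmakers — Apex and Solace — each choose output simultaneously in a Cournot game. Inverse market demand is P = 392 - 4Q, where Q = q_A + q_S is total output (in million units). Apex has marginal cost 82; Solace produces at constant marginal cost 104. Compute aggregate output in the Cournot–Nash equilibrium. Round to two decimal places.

Apex's profit: π_A = (392 - 4Q)q_A - (82q_A). Setting ∂π_A/∂q_A = 0: 310 - 8q_A - 4(q_S) = 0.
Solace's first-order condition: 288 - 8q_S - 4(q_A) = 0.
Best responses: q_A = (310 - 4q_S)/8, q_S = (288 - 4q_A)/8.
Solving the pair: q_A = 83/3, q_S = 133/6.
Total output Q = 83/3 + 133/6 = 299/6.

49.83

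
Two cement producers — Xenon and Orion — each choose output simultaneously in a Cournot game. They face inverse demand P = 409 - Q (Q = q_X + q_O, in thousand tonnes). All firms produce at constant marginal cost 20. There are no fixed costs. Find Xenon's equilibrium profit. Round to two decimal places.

16813.44

Each firm earns π_i = (409 - Q)q_i - 20q_i.
Setting ∂π_i/∂q_i = 0 with rivals' quantities fixed: 389 - 2q_i - q_j = 0.
By symmetry each firm produces the same amount; substituting q_j = q_i yields q_i = 389/3.
Price P = 409 - 778/3 = 449/3.
Xenon's profit: (449/3 - 20)·(389/3) = 16813.4444.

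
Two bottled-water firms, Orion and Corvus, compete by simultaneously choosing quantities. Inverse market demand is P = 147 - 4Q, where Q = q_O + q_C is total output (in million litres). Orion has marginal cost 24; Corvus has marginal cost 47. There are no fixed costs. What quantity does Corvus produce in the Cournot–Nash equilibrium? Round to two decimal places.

6.42

Orion's profit: π_O = (147 - 4Q)q_O - (24q_O). Setting ∂π_O/∂q_O = 0: 123 - 8q_O - 4(q_C) = 0.
Corvus's profit: π_C = (147 - 4Q)q_C - (47q_C). Setting ∂π_C/∂q_C = 0: 100 - 8q_C - 4(q_O) = 0.
So q_O = (123 - 4q_C)/8 and q_C = (100 - 4q_O)/8.
Solving the pair: q_O = 73/6, q_C = 77/12.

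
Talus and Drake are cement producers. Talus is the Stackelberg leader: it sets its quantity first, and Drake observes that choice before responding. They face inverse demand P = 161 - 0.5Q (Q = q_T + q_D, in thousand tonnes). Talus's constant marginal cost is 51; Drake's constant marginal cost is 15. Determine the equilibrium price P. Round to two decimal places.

Solve by backward induction. Given q_T, the follower Drake maximises π_D = (161 - (1/2)q_T - (1/2)q_D)q_D - 15q_D.
Setting the follower's marginal profit to zero, 146 - (1/2)q_T - q_D = 0, i.e. q_D = (146 - (1/2)q_T).
The leader anticipates this reaction. Substituting into P = 161 - 0.5Q gives P = 88 - (1/4)q_T, so π_T = (88 - (1/4)q_T)q_T - 51q_T.
Maximising: ∂π_T/∂q_T = 37 - (1/2)q_T = 0, giving q_T = 74.
Then q_D = (146 - (1/2)·74) = 109.
Total output Q = 183, so price P = 161 - (1/2)·183 = 139/2.

69.50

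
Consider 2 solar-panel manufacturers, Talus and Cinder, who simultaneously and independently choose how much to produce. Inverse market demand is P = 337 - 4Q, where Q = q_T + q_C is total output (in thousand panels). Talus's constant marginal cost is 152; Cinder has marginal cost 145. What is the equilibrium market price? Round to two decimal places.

Talus's profit: π_T = (337 - 4Q)q_T - (152q_T). Setting ∂π_T/∂q_T = 0: 185 - 8q_T - 4(q_C) = 0.
Cinder's first-order condition: 192 - 8q_C - 4(q_T) = 0.
Best responses: q_T = (185 - 4q_C)/8, q_C = (192 - 4q_T)/8.
Substituting one into the other gives q_T = 89/6 and q_C = 199/12.
Total output Q = 377/12, so price P = 337 - 4·(377/12) = 634/3.

211.33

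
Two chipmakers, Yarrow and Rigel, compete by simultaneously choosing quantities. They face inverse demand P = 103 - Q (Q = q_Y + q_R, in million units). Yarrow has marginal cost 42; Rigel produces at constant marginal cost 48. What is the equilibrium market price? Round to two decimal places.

64.33

Yarrow's profit: π_Y = (103 - Q)q_Y - (42q_Y). Setting ∂π_Y/∂q_Y = 0: 61 - 2q_Y - (q_R) = 0.
Rigel's first-order condition: 55 - 2q_R - (q_Y) = 0.
Rearranging gives the reaction functions q_Y = (61 - q_R)/2 and q_R = (55 - q_Y)/2.
Solving the pair: q_Y = 67/3, q_R = 49/3.
Total output Q = 116/3, so price P = 103 - 116/3 = 193/3.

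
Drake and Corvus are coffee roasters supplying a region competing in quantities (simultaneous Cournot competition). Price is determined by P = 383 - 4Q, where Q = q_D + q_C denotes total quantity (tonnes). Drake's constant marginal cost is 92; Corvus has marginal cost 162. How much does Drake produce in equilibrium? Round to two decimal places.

Drake's profit: π_D = (383 - 4Q)q_D - (92q_D). Setting ∂π_D/∂q_D = 0: 291 - 8q_D - 4(q_C) = 0.
Corvus's first-order condition: 221 - 8q_C - 4(q_D) = 0.
So q_D = (291 - 4q_C)/8 and q_C = (221 - 4q_D)/8.
Solving the pair: q_D = 361/12, q_C = 151/12.

30.08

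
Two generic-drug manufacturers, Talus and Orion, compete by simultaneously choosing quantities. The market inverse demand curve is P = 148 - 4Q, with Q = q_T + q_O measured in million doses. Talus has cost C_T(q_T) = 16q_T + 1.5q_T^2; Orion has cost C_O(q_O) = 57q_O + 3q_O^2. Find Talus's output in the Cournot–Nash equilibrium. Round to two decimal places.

Talus's profit: π_T = (148 - 4Q)q_T - (16q_T + (3/2)q_T²). Setting ∂π_T/∂q_T = 0: 132 - 11q_T - 4(q_O) = 0.
Orion's first-order condition: 91 - 14q_O - 4(q_T) = 0.
So q_T = (132 - 4q_O)/11 and q_O = (91 - 4q_T)/14.
Substituting one into the other gives q_T = 742/69 and q_O = 473/138.

10.75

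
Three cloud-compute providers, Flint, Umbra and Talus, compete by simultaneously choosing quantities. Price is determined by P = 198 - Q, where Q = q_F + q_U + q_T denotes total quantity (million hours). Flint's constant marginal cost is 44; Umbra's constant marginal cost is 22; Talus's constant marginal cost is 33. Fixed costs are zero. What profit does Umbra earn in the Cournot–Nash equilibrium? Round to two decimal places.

Flint's profit: π_F = (198 - Q)q_F - (44q_F). Setting ∂π_F/∂q_F = 0: 154 - 2q_F - (q_U + q_T) = 0.
Umbra's profit: π_U = (198 - Q)q_U - (22q_U). Setting ∂π_U/∂q_U = 0: 176 - 2q_U - (q_F + q_T) = 0.
Talus's first-order condition: 165 - 2q_T - (q_F + q_U) = 0.
Summing all 3 equations gives 495 − 4Q = 0, hence Q = 495/4.
Back-substituting: q_F = (154 − 495/4) = 121/4, q_U = (176 − 495/4) = 209/4, q_T = (165 − 495/4) = 165/4.
Price P = 198 - 495/4 = 297/4.
Umbra's profit: (297/4 - 22)·(209/4) = 2730.0625.

2730.06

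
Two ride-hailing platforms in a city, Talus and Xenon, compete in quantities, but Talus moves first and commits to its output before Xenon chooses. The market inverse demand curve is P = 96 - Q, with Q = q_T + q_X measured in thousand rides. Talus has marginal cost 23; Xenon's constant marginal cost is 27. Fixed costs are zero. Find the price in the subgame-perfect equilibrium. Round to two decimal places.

42.25

Solve by backward induction. Given q_T, the follower Xenon maximises π_X = (96 - q_T - q_X)q_X - 27q_X.
∂π_X/∂q_X = 69 - q_T - 2q_X = 0 gives the reaction function q_X = (69 - q_T)/2.
Talus substitutes q_X(q_T) into its own profit: π_T = q_T(96 - q_T - (69 - q_T)/2) - 23q_T = (123/2 - (1/2)q_T)q_T - 23q_T.
Maximising: ∂π_T/∂q_T = 77/2 - q_T = 0, giving q_T = 77/2.
Then q_X = (69 - 77/2)/2 = 61/4.
Total output Q = 215/4, so price P = 96 - 215/4 = 169/4.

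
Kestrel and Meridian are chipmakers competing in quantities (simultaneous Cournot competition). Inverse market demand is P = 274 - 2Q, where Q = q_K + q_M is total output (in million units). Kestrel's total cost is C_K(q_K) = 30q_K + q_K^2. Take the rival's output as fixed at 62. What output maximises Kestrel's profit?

20

With the rival's output fixed at 62, Kestrel's profit is π_K = (274 - 2·62 - 2q_K)q_K - (30q_K + q_K²) = (150 - 2q_K)q_K - (30q_K + q_K²).
∂π_K/∂q_K = 120 - 6q_K = 0, so q_K = 20.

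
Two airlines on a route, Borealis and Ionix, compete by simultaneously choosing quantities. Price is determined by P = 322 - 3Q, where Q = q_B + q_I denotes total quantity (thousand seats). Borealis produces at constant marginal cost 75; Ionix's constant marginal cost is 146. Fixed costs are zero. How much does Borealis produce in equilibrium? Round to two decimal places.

35.33

Borealis's profit: π_B = (322 - 3Q)q_B - (75q_B). Setting ∂π_B/∂q_B = 0: 247 - 6q_B - 3(q_I) = 0.
Ionix's first-order condition: 176 - 6q_I - 3(q_B) = 0.
Best responses: q_B = (247 - 3q_I)/6, q_I = (176 - 3q_B)/6.
Solving the pair: q_B = 106/3, q_I = 35/3.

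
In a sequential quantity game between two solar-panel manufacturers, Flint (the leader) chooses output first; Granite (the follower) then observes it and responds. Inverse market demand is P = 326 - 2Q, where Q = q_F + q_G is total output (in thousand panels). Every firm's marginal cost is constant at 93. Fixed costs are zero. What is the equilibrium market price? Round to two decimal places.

Solve by backward induction. Given q_F, the follower Granite maximises π_G = (326 - 2q_F - 2q_G)q_G - 93q_G.
Follower FOC: 233 - 2q_F - 4q_G = 0, so q_G(q_F) = (233 - 2q_F)/4.
Flint substitutes q_G(q_F) into its own profit: π_F = q_F(326 - 2q_F - (233 - 2q_F)/2) - 93q_F = (419/2 - q_F)q_F - 93q_F.
Leader FOC: 233/2 - 2q_F = 0, so q_F = 233/4.
Then q_G = (233 - 2·(233/4))/4 = 233/8.
Total output Q = 699/8, so price P = 326 - 2·(699/8) = 605/4.

151.25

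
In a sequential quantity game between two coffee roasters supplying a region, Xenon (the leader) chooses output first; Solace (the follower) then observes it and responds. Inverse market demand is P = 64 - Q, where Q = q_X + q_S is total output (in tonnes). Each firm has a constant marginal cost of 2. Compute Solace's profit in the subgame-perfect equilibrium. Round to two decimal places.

Solve by backward induction. Given q_X, the follower Solace maximises π_S = (64 - q_X - q_S)q_S - 2q_S.
Follower FOC: 62 - q_X - 2q_S = 0, so q_S(q_X) = (62 - q_X)/2.
The leader anticipates this reaction. Substituting into P = 64 - Q gives P = 33 - (1/2)q_X, so π_X = (33 - (1/2)q_X)q_X - 2q_X.
Leader FOC: 31 - q_X = 0, so q_X = 31.
Then q_S = (62 - 31)/2 = 31/2.
Price P = 64 - 93/2 = 35/2.
Solace's profit: (35/2 - 2)·(31/2) = 961/4.

240.25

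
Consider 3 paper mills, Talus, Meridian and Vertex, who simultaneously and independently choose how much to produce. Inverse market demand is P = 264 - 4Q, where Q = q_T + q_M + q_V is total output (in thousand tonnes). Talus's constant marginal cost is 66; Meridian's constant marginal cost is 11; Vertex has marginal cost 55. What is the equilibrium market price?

Talus's profit: π_T = (264 - 4Q)q_T - (66q_T). Setting ∂π_T/∂q_T = 0: 198 - 8q_T - 4(q_M + q_V) = 0.
Meridian's profit: π_M = (264 - 4Q)q_M - (11q_M). Setting ∂π_M/∂q_M = 0: 253 - 8q_M - 4(q_T + q_V) = 0.
Vertex's profit: π_V = (264 - 4Q)q_V - (55q_V). Setting ∂π_V/∂q_V = 0: 209 - 8q_V - 4(q_T + q_M) = 0.
Adding the 3 first-order conditions: 660 − 16Q = 0, so Q = 165/4.
Back-substituting: q_T = (198 − 165)/4 = 33/4, q_M = (253 − 165)/4 = 22, q_V = (209 − 165)/4 = 11.
Total output Q = 165/4, so price P = 264 - 4·(165/4) = 99.

99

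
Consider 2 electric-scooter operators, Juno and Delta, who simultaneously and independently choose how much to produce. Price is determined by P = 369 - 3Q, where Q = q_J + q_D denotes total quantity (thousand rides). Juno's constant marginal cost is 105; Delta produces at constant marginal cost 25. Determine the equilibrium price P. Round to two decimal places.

Juno's profit: π_J = (369 - 3Q)q_J - (105q_J). Setting ∂π_J/∂q_J = 0: 264 - 6q_J - 3(q_D) = 0.
Delta's profit: π_D = (369 - 3Q)q_D - (25q_D). Setting ∂π_D/∂q_D = 0: 344 - 6q_D - 3(q_J) = 0.
Best responses: q_J = (264 - 3q_D)/6, q_D = (344 - 3q_J)/6.
Substituting one into the other gives q_J = 184/9 and q_D = 424/9.
Total output Q = 608/9, so price P = 369 - 3·(608/9) = 499/3.

166.33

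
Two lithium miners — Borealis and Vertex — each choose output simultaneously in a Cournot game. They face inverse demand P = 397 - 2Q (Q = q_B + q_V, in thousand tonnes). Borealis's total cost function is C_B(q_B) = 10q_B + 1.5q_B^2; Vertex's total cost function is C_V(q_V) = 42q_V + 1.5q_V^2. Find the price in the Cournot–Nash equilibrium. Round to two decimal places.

Borealis's profit: π_B = (397 - 2Q)q_B - (10q_B + (3/2)q_B²). Setting ∂π_B/∂q_B = 0: 387 - 7q_B - 2(q_V) = 0.
Vertex's profit: π_V = (397 - 2Q)q_V - (42q_V + (3/2)q_V²). Setting ∂π_V/∂q_V = 0: 355 - 7q_V - 2(q_B) = 0.
Rearranging gives the reaction functions q_B = (387 - 2q_V)/7 and q_V = (355 - 2q_B)/7.
Substituting one into the other gives q_B = 1999/45 and q_V = 1711/45.
Total output Q = 742/9, so price P = 397 - 2·(742/9) = 232.1111.

232.11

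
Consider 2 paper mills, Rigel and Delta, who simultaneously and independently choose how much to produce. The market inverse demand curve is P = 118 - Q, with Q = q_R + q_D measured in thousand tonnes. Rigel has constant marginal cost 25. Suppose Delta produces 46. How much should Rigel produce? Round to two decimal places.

With the rival's output fixed at 46, Rigel's profit is π_R = (118 - 46 - q_R)q_R - (25q_R) = (72 - q_R)q_R - (25q_R).
∂π_R/∂q_R = 47 - 2q_R = 0, so q_R = 47/2.

23.50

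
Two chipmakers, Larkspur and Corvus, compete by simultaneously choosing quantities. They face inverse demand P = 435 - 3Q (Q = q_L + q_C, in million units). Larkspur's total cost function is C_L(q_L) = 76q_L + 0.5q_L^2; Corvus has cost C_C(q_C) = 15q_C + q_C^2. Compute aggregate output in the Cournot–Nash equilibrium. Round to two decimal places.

73.94

Larkspur's profit: π_L = (435 - 3Q)q_L - (76q_L + (1/2)q_L²). Setting ∂π_L/∂q_L = 0: 359 - 7q_L - 3(q_C) = 0.
Corvus's first-order condition: 420 - 8q_C - 3(q_L) = 0.
So q_L = (359 - 3q_C)/7 and q_C = (420 - 3q_L)/8.
Substituting one into the other gives q_L = 1612/47 and q_C = 1863/47.
Total output Q = 1612/47 + 1863/47 = 73.9362.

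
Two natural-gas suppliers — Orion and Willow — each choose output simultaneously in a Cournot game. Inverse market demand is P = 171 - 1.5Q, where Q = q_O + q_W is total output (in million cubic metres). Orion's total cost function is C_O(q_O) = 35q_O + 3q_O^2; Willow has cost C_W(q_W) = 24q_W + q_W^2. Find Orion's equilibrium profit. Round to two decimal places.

Orion's profit: π_O = (171 - 1.5Q)q_O - (35q_O + 3q_O²). Setting ∂π_O/∂q_O = 0: 136 - 9q_O - (3/2)(q_W) = 0.
Willow's profit: π_W = (171 - 1.5Q)q_W - (24q_W + q_W²). Setting ∂π_W/∂q_W = 0: 147 - 5q_W - (3/2)(q_O) = 0.
Rearranging gives the reaction functions q_O = (136 - (3/2)q_W)/9 and q_W = (147 - (3/2)q_O)/5.
Substituting one into the other gives q_O = 1838/171 and q_W = 1492/57.
Price P = 171 - (3/2)·36.9240 = 115.6140.
Orion's profit: 115.6140·(1838/171) - 35·(1838/171) - 3(1838/171)² = 519.8898.

519.89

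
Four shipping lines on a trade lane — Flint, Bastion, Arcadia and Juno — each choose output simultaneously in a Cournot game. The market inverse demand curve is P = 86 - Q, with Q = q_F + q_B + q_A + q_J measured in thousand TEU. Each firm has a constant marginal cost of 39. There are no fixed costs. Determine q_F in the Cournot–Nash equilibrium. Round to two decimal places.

Each firm earns π_i = (86 - Q)q_i - 39q_i.
First-order condition (treating rivals' output as given): 47 - 2q_i - Σ_{j≠i} q_j = 0.
By symmetry each firm produces the same amount; substituting Σ_{j≠i} q_j = 3q_i yields q_i = 47/5.

9.40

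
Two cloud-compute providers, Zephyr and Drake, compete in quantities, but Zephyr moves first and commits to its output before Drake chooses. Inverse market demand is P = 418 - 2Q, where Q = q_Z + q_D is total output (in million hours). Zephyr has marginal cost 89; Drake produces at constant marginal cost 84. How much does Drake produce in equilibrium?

43

The follower Drake best-responds to any q_Z: π_D = (418 - 2Q)q_D - 84q_D.
Follower FOC: 334 - 2q_Z - 4q_D = 0, so q_D(q_Z) = (334 - 2q_Z)/4.
Zephyr substitutes q_D(q_Z) into its own profit: π_Z = q_Z(418 - 2q_Z - (334 - 2q_Z)/2) - 89q_Z = (251 - q_Z)q_Z - 89q_Z.
The leader's first-order condition 162 - 2q_Z = 0 yields q_Z = 81.
Then q_D = (334 - 2·81)/4 = 43.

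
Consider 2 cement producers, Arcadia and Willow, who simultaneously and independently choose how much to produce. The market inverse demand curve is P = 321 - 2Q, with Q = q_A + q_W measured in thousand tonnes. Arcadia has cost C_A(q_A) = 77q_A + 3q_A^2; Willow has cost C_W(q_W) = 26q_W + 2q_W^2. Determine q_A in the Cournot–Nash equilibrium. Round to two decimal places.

Arcadia's profit: π_A = (321 - 2Q)q_A - (77q_A + 3q_A²). Setting ∂π_A/∂q_A = 0: 244 - 10q_A - 2(q_W) = 0.
Willow's profit: π_W = (321 - 2Q)q_W - (26q_W + 2q_W²). Setting ∂π_W/∂q_W = 0: 295 - 8q_W - 2(q_A) = 0.
So q_A = (244 - 2q_W)/10 and q_W = (295 - 2q_A)/8.
Substituting one into the other gives q_A = 681/38 and q_W = 1231/38.

17.92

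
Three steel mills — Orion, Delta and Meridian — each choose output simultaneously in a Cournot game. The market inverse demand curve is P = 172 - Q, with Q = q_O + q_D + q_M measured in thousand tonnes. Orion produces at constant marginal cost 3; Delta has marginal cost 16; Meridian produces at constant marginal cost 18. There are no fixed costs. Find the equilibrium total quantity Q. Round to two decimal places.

Orion's profit: π_O = (172 - Q)q_O - (3q_O). Setting ∂π_O/∂q_O = 0: 169 - 2q_O - (q_D + q_M) = 0.
Delta's profit: π_D = (172 - Q)q_D - (16q_D). Setting ∂π_D/∂q_D = 0: 156 - 2q_D - (q_O + q_M) = 0.
Meridian's profit: π_M = (172 - Q)q_M - (18q_M). Setting ∂π_M/∂q_M = 0: 154 - 2q_M - (q_O + q_D) = 0.
Summing all 3 equations gives 479 − 4Q = 0, hence Q = 479/4.
Back-substituting: q_O = (169 − 479/4) = 197/4, q_D = (156 − 479/4) = 145/4, q_M = (154 − 479/4) = 137/4.
Total output Q = 197/4 + 145/4 + 137/4 = 479/4.

119.75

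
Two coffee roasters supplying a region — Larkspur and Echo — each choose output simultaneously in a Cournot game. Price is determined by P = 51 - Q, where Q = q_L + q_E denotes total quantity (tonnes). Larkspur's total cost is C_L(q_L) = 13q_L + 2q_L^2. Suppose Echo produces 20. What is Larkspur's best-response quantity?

With the rival's output fixed at 20, Larkspur's profit is π_L = (51 - 20 - q_L)q_L - (13q_L + 2q_L²) = (31 - q_L)q_L - (13q_L + 2q_L²).
∂π_L/∂q_L = 18 - 6q_L = 0, so q_L = 3.

3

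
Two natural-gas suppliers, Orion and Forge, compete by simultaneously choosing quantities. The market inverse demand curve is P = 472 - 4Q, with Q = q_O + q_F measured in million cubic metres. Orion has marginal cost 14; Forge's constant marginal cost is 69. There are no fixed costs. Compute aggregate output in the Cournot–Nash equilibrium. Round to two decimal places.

71.75

Orion's profit: π_O = (472 - 4Q)q_O - (14q_O). Setting ∂π_O/∂q_O = 0: 458 - 8q_O - 4(q_F) = 0.
Forge's first-order condition: 403 - 8q_F - 4(q_O) = 0.
So q_O = (458 - 4q_F)/8 and q_F = (403 - 4q_O)/8.
Substituting one into the other gives q_O = 171/4 and q_F = 29.
Total output Q = 171/4 + 29 = 287/4.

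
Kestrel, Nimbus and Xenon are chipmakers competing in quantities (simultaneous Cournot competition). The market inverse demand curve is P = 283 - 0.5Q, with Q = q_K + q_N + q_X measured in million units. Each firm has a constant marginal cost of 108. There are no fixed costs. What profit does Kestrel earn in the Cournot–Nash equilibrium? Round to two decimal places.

3828.13

A representative firm's profit is π_i = q_i(283 - 0.5Q) - 108q_i.
Setting ∂π_i/∂q_i = 0 with rivals' quantities fixed: 175 - q_i - (1/2)·Σ_{j≠i} q_j = 0.
With identical firms every q_j equals q_i, so Σ_{j≠i} q_j = 2q_i and 175 = 2q_i, giving q_i = 175/2.
Price P = 283 - (1/2)·(525/2) = 607/4.
Kestrel's profit: (607/4 - 108)·(175/2) = 3828.1250.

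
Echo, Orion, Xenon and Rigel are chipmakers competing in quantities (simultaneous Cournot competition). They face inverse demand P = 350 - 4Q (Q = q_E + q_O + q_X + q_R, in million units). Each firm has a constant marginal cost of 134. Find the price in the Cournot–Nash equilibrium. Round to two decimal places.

Each firm earns π_i = (350 - 4Q)q_i - 134q_i.
First-order condition (treating rivals' output as given): 216 - 8q_i - 4·Σ_{j≠i} q_j = 0.
By symmetry each firm produces the same amount; substituting Σ_{j≠i} q_j = 3q_i yields q_i = 216/20 = 54/5.
Total output Q = 216/5, so price P = 350 - 4·(216/5) = 886/5.

177.20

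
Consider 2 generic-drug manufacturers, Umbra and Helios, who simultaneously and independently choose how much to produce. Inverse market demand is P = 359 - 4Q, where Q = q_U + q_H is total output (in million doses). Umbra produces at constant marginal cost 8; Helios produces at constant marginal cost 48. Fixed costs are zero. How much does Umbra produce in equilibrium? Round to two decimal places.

32.58

Umbra's profit: π_U = (359 - 4Q)q_U - (8q_U). Setting ∂π_U/∂q_U = 0: 351 - 8q_U - 4(q_H) = 0.
Helios's profit: π_H = (359 - 4Q)q_H - (48q_H). Setting ∂π_H/∂q_H = 0: 311 - 8q_H - 4(q_U) = 0.
Best responses: q_U = (351 - 4q_H)/8, q_H = (311 - 4q_U)/8.
Solving the pair: q_U = 391/12, q_H = 271/12.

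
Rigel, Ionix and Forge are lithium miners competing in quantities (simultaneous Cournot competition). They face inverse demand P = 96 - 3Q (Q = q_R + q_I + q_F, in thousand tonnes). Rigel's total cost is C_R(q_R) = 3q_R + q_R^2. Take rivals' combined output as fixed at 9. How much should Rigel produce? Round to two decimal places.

8.25

With rivals' combined output fixed at 9, Rigel's profit is π_R = (96 - 3·9 - 3q_R)q_R - (3q_R + q_R²) = (69 - 3q_R)q_R - (3q_R + q_R²).
∂π_R/∂q_R = 66 - 8q_R = 0, so q_R = 33/4.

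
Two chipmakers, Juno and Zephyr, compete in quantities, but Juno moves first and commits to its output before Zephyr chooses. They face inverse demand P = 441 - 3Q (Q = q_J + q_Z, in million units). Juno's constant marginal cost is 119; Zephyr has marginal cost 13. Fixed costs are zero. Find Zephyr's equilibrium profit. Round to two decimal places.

The follower Zephyr best-responds to any q_J: π_Z = (441 - 3Q)q_Z - 13q_Z.
∂π_Z/∂q_Z = 428 - 3q_J - 6q_Z = 0 gives the reaction function q_Z = (428 - 3q_J)/6.
Juno substitutes q_Z(q_J) into its own profit: π_J = q_J(441 - 3q_J - (428 - 3q_J)/2) - 119q_J = (227 - (3/2)q_J)q_J - 119q_J.
The leader's first-order condition 108 - 3q_J = 0 yields q_J = 36.
Then q_Z = (428 - 3·36)/6 = 160/3.
Price P = 441 - 3·(268/3) = 173.
Zephyr's profit: (173 - 13)·(160/3) = 8533.3333.

8533.33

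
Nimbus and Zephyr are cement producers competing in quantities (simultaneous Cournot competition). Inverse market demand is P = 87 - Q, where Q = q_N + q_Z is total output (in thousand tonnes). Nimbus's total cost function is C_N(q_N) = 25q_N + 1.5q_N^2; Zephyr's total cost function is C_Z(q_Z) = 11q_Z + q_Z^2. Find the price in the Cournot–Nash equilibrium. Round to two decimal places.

61.21

Nimbus's profit: π_N = (87 - Q)q_N - (25q_N + (3/2)q_N²). Setting ∂π_N/∂q_N = 0: 62 - 5q_N - (q_Z) = 0.
Zephyr's profit: π_Z = (87 - Q)q_Z - (11q_Z + q_Z²). Setting ∂π_Z/∂q_Z = 0: 76 - 4q_Z - (q_N) = 0.
Best responses: q_N = (62 - q_Z)/5, q_Z = (76 - q_N)/4.
Substituting one into the other gives q_N = 172/19 and q_Z = 318/19.
Total output Q = 490/19, so price P = 87 - 490/19 = 1163/19.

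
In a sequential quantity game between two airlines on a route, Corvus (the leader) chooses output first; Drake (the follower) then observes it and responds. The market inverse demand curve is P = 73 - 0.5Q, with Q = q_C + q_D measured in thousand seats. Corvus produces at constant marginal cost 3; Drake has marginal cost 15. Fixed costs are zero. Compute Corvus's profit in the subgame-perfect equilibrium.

1681

Solve by backward induction. Given q_C, the follower Drake maximises π_D = (73 - (1/2)q_C - (1/2)q_D)q_D - 15q_D.
Setting the follower's marginal profit to zero, 58 - (1/2)q_C - q_D = 0, i.e. q_D = (58 - (1/2)q_C).
The leader anticipates this reaction. Substituting into P = 73 - 0.5Q gives P = 44 - (1/4)q_C, so π_C = (44 - (1/4)q_C)q_C - 3q_C.
Maximising: ∂π_C/∂q_C = 41 - (1/2)q_C = 0, giving q_C = 82.
Then q_D = (58 - (1/2)·82) = 17.
Price P = 73 - (1/2)·99 = 47/2.
Corvus's profit: (47/2 - 3)·82 = 1681.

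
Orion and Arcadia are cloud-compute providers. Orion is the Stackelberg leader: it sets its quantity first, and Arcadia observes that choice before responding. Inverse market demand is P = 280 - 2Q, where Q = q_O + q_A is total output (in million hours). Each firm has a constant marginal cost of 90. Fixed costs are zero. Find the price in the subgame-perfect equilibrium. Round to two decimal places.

137.50

The follower Arcadia best-responds to any q_O: π_A = (280 - 2Q)q_A - 90q_A.
∂π_A/∂q_A = 190 - 2q_O - 4q_A = 0 gives the reaction function q_A = (190 - 2q_O)/4.
Orion substitutes q_A(q_O) into its own profit: π_O = q_O(280 - 2q_O - (190 - 2q_O)/2) - 90q_O = (185 - q_O)q_O - 90q_O.
Maximising: ∂π_O/∂q_O = 95 - 2q_O = 0, giving q_O = 95/2.
Then q_A = (190 - 2·(95/2))/4 = 95/4.
Total output Q = 285/4, so price P = 280 - 2·(285/4) = 275/2.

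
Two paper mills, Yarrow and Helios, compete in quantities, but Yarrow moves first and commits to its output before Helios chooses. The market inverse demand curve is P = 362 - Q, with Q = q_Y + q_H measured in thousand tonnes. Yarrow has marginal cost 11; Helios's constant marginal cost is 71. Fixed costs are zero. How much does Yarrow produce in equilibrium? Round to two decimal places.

Solve by backward induction. Given q_Y, the follower Helios maximises π_H = (362 - q_Y - q_H)q_H - 71q_H.
∂π_H/∂q_H = 291 - q_Y - 2q_H = 0 gives the reaction function q_H = (291 - q_Y)/2.
The leader anticipates this reaction. Substituting into P = 362 - Q gives P = 433/2 - (1/2)q_Y, so π_Y = (433/2 - (1/2)q_Y)q_Y - 11q_Y.
Leader FOC: 411/2 - q_Y = 0, so q_Y = 411/2.
Then q_H = (291 - 411/2)/2 = 171/4.

205.50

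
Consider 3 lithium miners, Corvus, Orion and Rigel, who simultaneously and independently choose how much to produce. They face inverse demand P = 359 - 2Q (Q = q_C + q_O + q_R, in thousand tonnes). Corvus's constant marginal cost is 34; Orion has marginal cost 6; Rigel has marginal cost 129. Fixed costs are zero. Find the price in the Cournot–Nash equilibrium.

132

Corvus's profit: π_C = (359 - 2Q)q_C - (34q_C). Setting ∂π_C/∂q_C = 0: 325 - 4q_C - 2(q_O + q_R) = 0.
Orion's first-order condition: 353 - 4q_O - 2(q_C + q_R) = 0.
Rigel's first-order condition: 230 - 4q_R - 2(q_C + q_O) = 0.
Adding the 3 first-order conditions: 908 − 8Q = 0, so Q = 227/2.
Back-substituting: q_C = (325 − 227)/2 = 49, q_O = (353 − 227)/2 = 63, q_R = (230 − 227)/2 = 3/2.
Total output Q = 227/2, so price P = 359 - 2·(227/2) = 132.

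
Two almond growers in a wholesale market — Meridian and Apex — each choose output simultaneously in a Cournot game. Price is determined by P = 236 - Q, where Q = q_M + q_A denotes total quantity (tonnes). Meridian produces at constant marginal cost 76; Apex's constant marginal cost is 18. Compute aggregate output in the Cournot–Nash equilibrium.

126

Meridian's profit: π_M = (236 - Q)q_M - (76q_M). Setting ∂π_M/∂q_M = 0: 160 - 2q_M - (q_A) = 0.
Apex's first-order condition: 218 - 2q_A - (q_M) = 0.
So q_M = (160 - q_A)/2 and q_A = (218 - q_M)/2.
Substituting one into the other gives q_M = 34 and q_A = 92.
Total output Q = 34 + 92 = 126.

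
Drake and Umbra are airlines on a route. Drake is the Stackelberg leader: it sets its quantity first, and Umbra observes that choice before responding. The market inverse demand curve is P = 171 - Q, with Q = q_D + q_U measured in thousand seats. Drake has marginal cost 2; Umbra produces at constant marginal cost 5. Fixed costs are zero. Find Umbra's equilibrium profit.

Solve by backward induction. Given q_D, the follower Umbra maximises π_U = (171 - q_D - q_U)q_U - 5q_U.
Setting the follower's marginal profit to zero, 166 - q_D - 2q_U = 0, i.e. q_U = (166 - q_D)/2.
The leader anticipates this reaction. Substituting into P = 171 - Q gives P = 88 - (1/2)q_D, so π_D = (88 - (1/2)q_D)q_D - 2q_D.
The leader's first-order condition 86 - q_D = 0 yields q_D = 86.
Then q_U = (166 - 86)/2 = 40.
Price P = 171 - 126 = 45.
Umbra's profit: (45 - 5)·40 = 1600.

1600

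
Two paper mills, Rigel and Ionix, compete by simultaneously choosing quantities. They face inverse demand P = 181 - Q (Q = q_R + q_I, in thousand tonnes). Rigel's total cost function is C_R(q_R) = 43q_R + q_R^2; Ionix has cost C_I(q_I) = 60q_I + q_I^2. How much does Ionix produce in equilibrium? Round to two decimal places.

Rigel's profit: π_R = (181 - Q)q_R - (43q_R + q_R²). Setting ∂π_R/∂q_R = 0: 138 - 4q_R - (q_I) = 0.
Ionix's profit: π_I = (181 - Q)q_I - (60q_I + q_I²). Setting ∂π_I/∂q_I = 0: 121 - 4q_I - (q_R) = 0.
So q_R = (138 - q_I)/4 and q_I = (121 - q_R)/4.
Substituting one into the other gives q_R = 431/15 and q_I = 346/15.

23.07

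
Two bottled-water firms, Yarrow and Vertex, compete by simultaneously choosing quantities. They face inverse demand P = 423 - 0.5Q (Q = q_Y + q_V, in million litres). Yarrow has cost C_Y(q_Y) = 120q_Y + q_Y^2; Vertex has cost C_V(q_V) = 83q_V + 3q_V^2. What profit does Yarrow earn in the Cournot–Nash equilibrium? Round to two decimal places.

Yarrow's profit: π_Y = (423 - 0.5Q)q_Y - (120q_Y + q_Y²). Setting ∂π_Y/∂q_Y = 0: 303 - 3q_Y - (1/2)(q_V) = 0.
Vertex's first-order condition: 340 - 7q_V - (1/2)(q_Y) = 0.
Rearranging gives the reaction functions q_Y = (303 - (1/2)q_V)/3 and q_V = (340 - (1/2)q_Y)/7.
Solving the pair: q_Y = 94.0241, q_V = 41.8554.
Price P = 423 - (1/2)·135.8795 = 355.0602.
Yarrow's profit: 355.0602·94.0241 - 120·94.0241 - 94.0241² = 13260.7961.

13260.80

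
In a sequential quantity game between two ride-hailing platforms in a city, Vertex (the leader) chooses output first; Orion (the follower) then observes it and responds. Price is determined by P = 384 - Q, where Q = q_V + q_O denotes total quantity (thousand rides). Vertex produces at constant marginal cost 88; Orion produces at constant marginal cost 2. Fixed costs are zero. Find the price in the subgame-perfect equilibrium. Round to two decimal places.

The follower Orion best-responds to any q_V: π_O = (384 - Q)q_O - 2q_O.
∂π_O/∂q_O = 382 - q_V - 2q_O = 0 gives the reaction function q_O = (382 - q_V)/2.
Vertex substitutes q_O(q_V) into its own profit: π_V = q_V(384 - q_V - (382 - q_V)/2) - 88q_V = (193 - (1/2)q_V)q_V - 88q_V.
Leader FOC: 105 - q_V = 0, so q_V = 105.
Then q_O = (382 - 105)/2 = 277/2.
Total output Q = 487/2, so price P = 384 - 487/2 = 281/2.

140.50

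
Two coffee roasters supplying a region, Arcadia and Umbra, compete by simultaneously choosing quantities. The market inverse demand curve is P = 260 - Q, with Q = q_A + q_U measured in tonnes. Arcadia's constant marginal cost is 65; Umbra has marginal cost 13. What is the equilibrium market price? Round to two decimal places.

112.67

Arcadia's profit: π_A = (260 - Q)q_A - (65q_A). Setting ∂π_A/∂q_A = 0: 195 - 2q_A - (q_U) = 0.
Umbra's profit: π_U = (260 - Q)q_U - (13q_U). Setting ∂π_U/∂q_U = 0: 247 - 2q_U - (q_A) = 0.
So q_A = (195 - q_U)/2 and q_U = (247 - q_A)/2.
Solving the pair: q_A = 143/3, q_U = 299/3.
Total output Q = 442/3, so price P = 260 - 442/3 = 338/3.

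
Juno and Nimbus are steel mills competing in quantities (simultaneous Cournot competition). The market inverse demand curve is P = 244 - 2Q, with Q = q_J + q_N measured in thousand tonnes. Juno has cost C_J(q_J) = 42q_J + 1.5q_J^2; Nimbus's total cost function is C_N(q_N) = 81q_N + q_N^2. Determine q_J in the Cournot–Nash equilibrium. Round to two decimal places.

23.32

Juno's profit: π_J = (244 - 2Q)q_J - (42q_J + (3/2)q_J²). Setting ∂π_J/∂q_J = 0: 202 - 7q_J - 2(q_N) = 0.
Nimbus's first-order condition: 163 - 6q_N - 2(q_J) = 0.
So q_J = (202 - 2q_N)/7 and q_N = (163 - 2q_J)/6.
Substituting one into the other gives q_J = 443/19 and q_N = 737/38.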